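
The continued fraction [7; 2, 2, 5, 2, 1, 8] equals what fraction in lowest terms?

5533/747

Fold from the inside: start with 8/1.
  1 + 1/8 = 9/8
  2 + 8/9 = 26/9
  5 + 9/26 = 139/26
  2 + 26/139 = 304/139
  2 + 139/304 = 747/304
  7 + 304/747 = 5533/747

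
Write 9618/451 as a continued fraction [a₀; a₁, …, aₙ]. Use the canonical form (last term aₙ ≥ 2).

[21; 3, 14, 1, 2, 3]

9618 = 21×451 + 147
451 = 3×147 + 10
147 = 14×10 + 7
10 = 1×7 + 3
7 = 2×3 + 1
3 = 3×1 + 0  (stop)
So 9618/451 = [21; 3, 14, 1, 2, 3].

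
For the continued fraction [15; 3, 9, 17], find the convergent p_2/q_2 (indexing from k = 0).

Using pₖ = aₖpₖ₋₁ + pₖ₋₂, qₖ = aₖqₖ₋₁ + qₖ₋₂ (with p₋₁=1, p₋₂=0, q₋₁=0, q₋₂=1):
  k=0: a=15, p=15, q=1
  k=1: a=3, p=46, q=3
  k=2: a=9, p=429, q=28

429/28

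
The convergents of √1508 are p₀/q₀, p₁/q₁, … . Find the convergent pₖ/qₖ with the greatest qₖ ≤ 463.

√1508 = [38; 1, 4, 1, 76, …] (period length 4).
Convergents:
  p_0/q_0 = 38/1
  p_1/q_1 = 39/1
  p_2/q_2 = 194/5
  p_3/q_3 = 233/6
  p_4/q_4 = 17902/461
  p_5/q_5 = 18135/467
q_4 = 461 ≤ 463 < 467 = q_5, so the answer is 17902/461.

17902/461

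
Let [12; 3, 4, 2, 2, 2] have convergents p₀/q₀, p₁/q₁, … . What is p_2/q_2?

Using pₖ = aₖpₖ₋₁ + pₖ₋₂, qₖ = aₖqₖ₋₁ + qₖ₋₂ (with p₋₁=1, p₋₂=0, q₋₁=0, q₋₂=1):
  k=0: a=12, p=12, q=1
  k=1: a=3, p=37, q=3
  k=2: a=4, p=160, q=13

160/13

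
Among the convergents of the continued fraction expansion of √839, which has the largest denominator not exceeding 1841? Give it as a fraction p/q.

√839 = [28; 1, 27, 1, 56, …] (period length 4).
Convergents:
  p_0/q_0 = 28/1
  p_1/q_1 = 29/1
  p_2/q_2 = 811/28
  p_3/q_3 = 840/29
  p_4/q_4 = 47851/1652
  p_5/q_5 = 48691/1681
  p_6/q_6 = 1362508/47039
q_5 = 1681 ≤ 1841 < 47039 = q_6, so the answer is 48691/1681.

48691/1681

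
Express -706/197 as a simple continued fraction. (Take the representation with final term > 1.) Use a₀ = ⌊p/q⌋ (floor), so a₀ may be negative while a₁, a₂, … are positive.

-706 = -4·197 + 82
197 = 2·82 + 33
82 = 2·33 + 16
33 = 2·16 + 1
16 = 16·1 + 0  (stop)
So -706/197 = [-4; 2, 2, 2, 16].

[-4; 2, 2, 2, 16]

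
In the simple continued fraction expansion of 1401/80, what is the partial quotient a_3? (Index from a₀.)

1401 = 17·80 + 41   →  a_0 = 17
80 = 1·41 + 39   →  a_1 = 1
41 = 1·39 + 2   →  a_2 = 1
39 = 19·2 + 1   →  a_3 = 19

19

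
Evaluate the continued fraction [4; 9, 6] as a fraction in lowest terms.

Fold from the inside: start with 6/1.
  9 + 1/6 = 55/6
  4 + 6/55 = 226/55

226/55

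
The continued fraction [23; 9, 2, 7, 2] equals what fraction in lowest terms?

7001/303

Fold from the inside: start with 2/1.
  7 + 1/2 = 15/2
  2 + 2/15 = 32/15
  9 + 15/32 = 303/32
  23 + 32/303 = 7001/303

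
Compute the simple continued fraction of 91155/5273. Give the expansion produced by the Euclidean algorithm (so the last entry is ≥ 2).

[17; 3, 2, 14, 17, 3]

91155 = 17*5273 + 1514
5273 = 3*1514 + 731
1514 = 2*731 + 52
731 = 14*52 + 3
52 = 17*3 + 1
3 = 3*1 + 0  (stop)
So 91155/5273 = [17; 3, 2, 14, 17, 3].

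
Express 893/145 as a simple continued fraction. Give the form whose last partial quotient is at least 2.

893 = 6*145 + 23
145 = 6*23 + 7
23 = 3*7 + 2
7 = 3*2 + 1
2 = 2*1 + 0  (stop)
So 893/145 = [6; 6, 3, 3, 2].

[6; 6, 3, 3, 2]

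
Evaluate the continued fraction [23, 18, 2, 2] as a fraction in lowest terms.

Using pₖ = aₖpₖ₋₁ + pₖ₋₂ and qₖ = aₖqₖ₋₁ + qₖ₋₂:
  k=0: a=23, p=23, q=1
  k=1: a=18, p=415, q=18
  k=2: a=2, p=853, q=37
  k=3: a=2, p=2121, q=92

2121/92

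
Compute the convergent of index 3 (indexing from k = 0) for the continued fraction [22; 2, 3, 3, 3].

516/23

Using pₖ = aₖpₖ₋₁ + pₖ₋₂, qₖ = aₖqₖ₋₁ + qₖ₋₂ (with p₋₁=1, p₋₂=0, q₋₁=0, q₋₂=1):
  k=0: a=22, p=22, q=1
  k=1: a=2, p=45, q=2
  k=2: a=3, p=157, q=7
  k=3: a=3, p=516, q=23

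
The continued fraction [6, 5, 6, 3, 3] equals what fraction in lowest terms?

Fold from the inside: start with 3/1.
  3 + 1/3 = 10/3
  6 + 3/10 = 63/10
  5 + 10/63 = 325/63
  6 + 63/325 = 2013/325

2013/325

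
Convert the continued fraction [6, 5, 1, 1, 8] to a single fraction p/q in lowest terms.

581/94

Fold from the inside: start with 8/1.
  1 + 1/8 = 9/8
  1 + 8/9 = 17/9
  5 + 9/17 = 94/17
  6 + 17/94 = 581/94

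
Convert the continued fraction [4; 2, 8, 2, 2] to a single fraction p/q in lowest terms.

Fold from the inside: start with 2/1.
  2 + 1/2 = 5/2
  8 + 2/5 = 42/5
  2 + 5/42 = 89/42
  4 + 42/89 = 398/89

398/89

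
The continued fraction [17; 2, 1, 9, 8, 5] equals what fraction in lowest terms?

20883/1204

Using pₖ = aₖpₖ₋₁ + pₖ₋₂ and qₖ = aₖqₖ₋₁ + qₖ₋₂:
  k=0: a=17, p=17, q=1
  k=1: a=2, p=35, q=2
  k=2: a=1, p=52, q=3
  k=3: a=9, p=503, q=29
  k=4: a=8, p=4076, q=235
  k=5: a=5, p=20883, q=1204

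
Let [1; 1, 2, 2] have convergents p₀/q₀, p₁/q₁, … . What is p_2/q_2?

5/3

Using pₖ = aₖpₖ₋₁ + pₖ₋₂, qₖ = aₖqₖ₋₁ + qₖ₋₂ (with p₋₁=1, p₋₂=0, q₋₁=0, q₋₂=1):
  k=0: a=1, p=1, q=1
  k=1: a=1, p=2, q=1
  k=2: a=2, p=5, q=3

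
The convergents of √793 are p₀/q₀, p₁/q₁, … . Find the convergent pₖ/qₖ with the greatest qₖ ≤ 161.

4393/156

√793 = [28; 6, 4, 6, 56, …] (period length 4).
Convergents:
  p_0/q_0 = 28/1
  p_1/q_1 = 169/6
  p_2/q_2 = 704/25
  p_3/q_3 = 4393/156
  p_4/q_4 = 246712/8761
q_3 = 156 ≤ 161 < 8761 = q_4, so the answer is 4393/156.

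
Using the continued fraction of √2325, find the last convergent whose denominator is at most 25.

√2325 = [48; 4, 1, 1, 2, 1, 1, 4, 96, …] (period length 8).
Convergents:
  p_0/q_0 = 48/1
  p_1/q_1 = 193/4
  p_2/q_2 = 241/5
  p_3/q_3 = 434/9
  p_4/q_4 = 1109/23
  p_5/q_5 = 1543/32
q_4 = 23 ≤ 25 < 32 = q_5, so the answer is 1109/23.

1109/23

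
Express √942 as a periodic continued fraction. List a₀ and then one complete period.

[30; 1, 2, 4, 20, 4, 2, 1, 60]

a₀ = ⌊√942⌋ = 30.
With m₀=0, d₀=1 and mₖ₊₁ = dₖaₖ − mₖ, dₖ₊₁ = (n − mₖ₊₁²)/dₖ, aₖ₊₁ = ⌊(a₀+mₖ₊₁)/dₖ₊₁⌋:
  k=1: m=30, d=42, a=1
  k=2: m=12, d=19, a=2
  k=3: m=26, d=14, a=4
  k=4: m=30, d=3, a=20
  k=5: m=30, d=14, a=4
  k=6: m=26, d=19, a=2
  k=7: m=12, d=42, a=1
  k=8: m=30, d=1, a=60
d=1 and a=2a₀=60 at k=8, so the next step gives (m, d) = (30, 42) again — its k=1 value — and the period has length 8.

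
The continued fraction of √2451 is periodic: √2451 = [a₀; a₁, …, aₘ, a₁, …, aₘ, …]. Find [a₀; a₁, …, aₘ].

a₀ = ⌊√2451⌋ = 49.

[49; 1, 1, 32, 1, 1, 98]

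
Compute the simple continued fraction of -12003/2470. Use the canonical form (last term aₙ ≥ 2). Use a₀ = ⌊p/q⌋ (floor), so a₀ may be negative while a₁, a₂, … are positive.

-12003 = -5*2470 + 347
2470 = 7*347 + 41
347 = 8*41 + 19
41 = 2*19 + 3
19 = 6*3 + 1
3 = 3*1 + 0  (stop)
So -12003/2470 = [-5; 7, 8, 2, 6, 3].

[-5; 7, 8, 2, 6, 3]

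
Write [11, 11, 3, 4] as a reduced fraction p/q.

1630/147

Using pₖ = aₖpₖ₋₁ + pₖ₋₂ and qₖ = aₖqₖ₋₁ + qₖ₋₂:
  k=0: a=11, p=11, q=1
  k=1: a=11, p=122, q=11
  k=2: a=3, p=377, q=34
  k=3: a=4, p=1630, q=147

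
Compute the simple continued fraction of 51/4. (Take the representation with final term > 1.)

[12; 1, 3]

51 = 12·4 + 3
4 = 1·3 + 1
3 = 3·1 + 0  (stop)
So 51/4 = [12; 1, 3].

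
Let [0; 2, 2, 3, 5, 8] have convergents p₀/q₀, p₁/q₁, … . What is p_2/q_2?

Using pₖ = aₖpₖ₋₁ + pₖ₋₂, qₖ = aₖqₖ₋₁ + qₖ₋₂ (with p₋₁=1, p₋₂=0, q₋₁=0, q₋₂=1):
  k=0: a=0, p=0, q=1
  k=1: a=2, p=1, q=2
  k=2: a=2, p=2, q=5

2/5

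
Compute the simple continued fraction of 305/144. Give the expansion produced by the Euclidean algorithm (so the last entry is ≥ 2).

[2; 8, 2, 8]

305 = 2*144 + 17
144 = 8*17 + 8
17 = 2*8 + 1
8 = 8*1 + 0  (stop)
So 305/144 = [2; 8, 2, 8].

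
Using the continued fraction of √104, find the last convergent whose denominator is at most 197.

1030/101

√104 = [10; 5, 20, …] (period length 2).
Convergents:
  p_0/q_0 = 10/1
  p_1/q_1 = 51/5
  p_2/q_2 = 1030/101
  p_3/q_3 = 5201/510
q_2 = 101 ≤ 197 < 510 = q_3, so the answer is 1030/101.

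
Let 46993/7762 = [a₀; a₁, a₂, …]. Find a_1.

46993 = 6·7762 + 421   →  a_0 = 6
7762 = 18·421 + 184   →  a_1 = 18

18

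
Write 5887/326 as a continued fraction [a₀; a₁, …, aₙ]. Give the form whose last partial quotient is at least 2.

5887 = 18·326 + 19
326 = 17·19 + 3
19 = 6·3 + 1
3 = 3·1 + 0  (stop)
So 5887/326 = [18; 17, 6, 3].

[18; 17, 6, 3]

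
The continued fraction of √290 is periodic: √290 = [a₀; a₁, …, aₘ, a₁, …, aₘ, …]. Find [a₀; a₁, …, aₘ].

a₀ = ⌊√290⌋ = 17.
With m₀=0, d₀=1 and mₖ₊₁ = dₖaₖ − mₖ, dₖ₊₁ = (n − mₖ₊₁²)/dₖ, aₖ₊₁ = ⌊(a₀+mₖ₊₁)/dₖ₊₁⌋:
  k=1: m=17, d=1, a=34
d=1 and a=2a₀=34 at k=1, so the next step gives (m, d) = (17, 1) again — its k=1 value — and the period has length 1.

[17; 34]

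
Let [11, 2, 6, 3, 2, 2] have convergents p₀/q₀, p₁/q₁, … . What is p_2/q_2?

149/13

Using pₖ = aₖpₖ₋₁ + pₖ₋₂, qₖ = aₖqₖ₋₁ + qₖ₋₂ (with p₋₁=1, p₋₂=0, q₋₁=0, q₋₂=1):
  k=0: a=11, p=11, q=1
  k=1: a=2, p=23, q=2
  k=2: a=6, p=149, q=13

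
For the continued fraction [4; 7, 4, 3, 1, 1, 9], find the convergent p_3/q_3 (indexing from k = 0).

Using pₖ = aₖpₖ₋₁ + pₖ₋₂, qₖ = aₖqₖ₋₁ + qₖ₋₂ (with p₋₁=1, p₋₂=0, q₋₁=0, q₋₂=1):
  k=0: a=4, p=4, q=1
  k=1: a=7, p=29, q=7
  k=2: a=4, p=120, q=29
  k=3: a=3, p=389, q=94

389/94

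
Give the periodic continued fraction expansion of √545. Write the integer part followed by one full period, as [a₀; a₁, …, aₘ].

a₀ = ⌊√545⌋ = 23.
With m₀=0, d₀=1 and mₖ₊₁ = dₖaₖ − mₖ, dₖ₊₁ = (n − mₖ₊₁²)/dₖ, aₖ₊₁ = ⌊(a₀+mₖ₊₁)/dₖ₊₁⌋:
  k=1: m=23, d=16, a=2
  k=2: m=9, d=29, a=1
  k=3: m=20, d=5, a=8
  k=4: m=20, d=29, a=1
  k=5: m=9, d=16, a=2
  k=6: m=23, d=1, a=46
d=1 and a=2a₀=46 at k=6, so the next step gives (m, d) = (23, 16) again — its k=1 value — and the period has length 6.

[23; 2, 1, 8, 1, 2, 46]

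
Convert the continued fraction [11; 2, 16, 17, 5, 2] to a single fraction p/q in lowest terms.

Fold from the inside: start with 2/1.
  5 + 1/2 = 11/2
  17 + 2/11 = 189/11
  16 + 11/189 = 3035/189
  2 + 189/3035 = 6259/3035
  11 + 3035/6259 = 71884/6259

71884/6259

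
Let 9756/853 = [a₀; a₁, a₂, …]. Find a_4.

17

9756 = 11·853 + 373   →  a_0 = 11
853 = 2·373 + 107   →  a_1 = 2
373 = 3·107 + 52   →  a_2 = 3
107 = 2·52 + 3   →  a_3 = 2
52 = 17·3 + 1   →  a_4 = 17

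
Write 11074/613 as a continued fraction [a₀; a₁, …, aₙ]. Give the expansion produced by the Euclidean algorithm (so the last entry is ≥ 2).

11074 = 18*613 + 40
613 = 15*40 + 13
40 = 3*13 + 1
13 = 13*1 + 0  (stop)
So 11074/613 = [18; 15, 3, 13].

[18; 15, 3, 13]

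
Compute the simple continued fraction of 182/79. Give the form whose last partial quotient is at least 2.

[2; 3, 3, 2, 3]

182 = 2·79 + 24
79 = 3·24 + 7
24 = 3·7 + 3
7 = 2·3 + 1
3 = 3·1 + 0  (stop)
So 182/79 = [2; 3, 3, 2, 3].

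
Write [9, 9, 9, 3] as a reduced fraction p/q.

2323/255

Using pₖ = aₖpₖ₋₁ + pₖ₋₂ and qₖ = aₖqₖ₋₁ + qₖ₋₂:
  k=0: a=9, p=9, q=1
  k=1: a=9, p=82, q=9
  k=2: a=9, p=747, q=82
  k=3: a=3, p=2323, q=255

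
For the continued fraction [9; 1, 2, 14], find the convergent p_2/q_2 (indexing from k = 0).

Using pₖ = aₖpₖ₋₁ + pₖ₋₂, qₖ = aₖqₖ₋₁ + qₖ₋₂ (with p₋₁=1, p₋₂=0, q₋₁=0, q₋₂=1):
  k=0: a=9, p=9, q=1
  k=1: a=1, p=10, q=1
  k=2: a=2, p=29, q=3

29/3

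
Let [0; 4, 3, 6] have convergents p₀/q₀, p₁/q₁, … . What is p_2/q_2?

3/13

Using pₖ = aₖpₖ₋₁ + pₖ₋₂, qₖ = aₖqₖ₋₁ + qₖ₋₂ (with p₋₁=1, p₋₂=0, q₋₁=0, q₋₂=1):
  k=0: a=0, p=0, q=1
  k=1: a=4, p=1, q=4
  k=2: a=3, p=3, q=13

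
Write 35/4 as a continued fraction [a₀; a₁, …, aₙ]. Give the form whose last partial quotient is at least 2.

[8; 1, 3]

35 = 8·4 + 3
4 = 1·3 + 1
3 = 3·1 + 0  (stop)
So 35/4 = [8; 1, 3].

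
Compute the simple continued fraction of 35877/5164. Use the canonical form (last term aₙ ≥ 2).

[6; 1, 18, 18, 15]

35877 = 6·5164 + 4893
5164 = 1·4893 + 271
4893 = 18·271 + 15
271 = 18·15 + 1
15 = 15·1 + 0  (stop)
So 35877/5164 = [6; 1, 18, 18, 15].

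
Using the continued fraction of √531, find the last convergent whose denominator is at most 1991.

24403/1059

√531 = [23; 23, 46, …] (period length 2).
Convergents:
  p_0/q_0 = 23/1
  p_1/q_1 = 530/23
  p_2/q_2 = 24403/1059
  p_3/q_3 = 561799/24380
q_2 = 1059 ≤ 1991 < 24380 = q_3, so the answer is 24403/1059.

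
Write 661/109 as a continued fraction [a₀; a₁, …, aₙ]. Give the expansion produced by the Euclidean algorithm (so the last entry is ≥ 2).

661 = 6·109 + 7
109 = 15·7 + 4
7 = 1·4 + 3
4 = 1·3 + 1
3 = 3·1 + 0  (stop)
So 661/109 = [6; 15, 1, 1, 3].

[6; 15, 1, 1, 3]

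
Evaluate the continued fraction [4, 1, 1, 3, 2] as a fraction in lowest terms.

Using pₖ = aₖpₖ₋₁ + pₖ₋₂ and qₖ = aₖqₖ₋₁ + qₖ₋₂:
  k=0: a=4, p=4, q=1
  k=1: a=1, p=5, q=1
  k=2: a=1, p=9, q=2
  k=3: a=3, p=32, q=7
  k=4: a=2, p=73, q=16

73/16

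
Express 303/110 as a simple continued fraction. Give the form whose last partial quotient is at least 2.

303 = 2×110 + 83
110 = 1×83 + 27
83 = 3×27 + 2
27 = 13×2 + 1
2 = 2×1 + 0  (stop)
So 303/110 = [2; 1, 3, 13, 2].

[2; 1, 3, 13, 2]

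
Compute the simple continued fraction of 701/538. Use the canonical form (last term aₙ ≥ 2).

701 = 1·538 + 163
538 = 3·163 + 49
163 = 3·49 + 16
49 = 3·16 + 1
16 = 16·1 + 0  (stop)
So 701/538 = [1; 3, 3, 3, 16].

[1; 3, 3, 3, 16]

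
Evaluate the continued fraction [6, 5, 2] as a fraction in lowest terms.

68/11

Using pₖ = aₖpₖ₋₁ + pₖ₋₂ and qₖ = aₖqₖ₋₁ + qₖ₋₂:
  k=0: a=6, p=6, q=1
  k=1: a=5, p=31, q=5
  k=2: a=2, p=68, q=11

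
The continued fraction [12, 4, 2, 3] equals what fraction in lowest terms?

Using pₖ = aₖpₖ₋₁ + pₖ₋₂ and qₖ = aₖqₖ₋₁ + qₖ₋₂:
  k=0: a=12, p=12, q=1
  k=1: a=4, p=49, q=4
  k=2: a=2, p=110, q=9
  k=3: a=3, p=379, q=31

379/31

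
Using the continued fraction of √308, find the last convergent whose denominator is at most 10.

√308 = [17; 1, 1, 4, 1, 1, 34, …] (period length 6).
Convergents:
  p_0/q_0 = 17/1
  p_1/q_1 = 18/1
  p_2/q_2 = 35/2
  p_3/q_3 = 158/9
  p_4/q_4 = 193/11
q_3 = 9 ≤ 10 < 11 = q_4, so the answer is 158/9.

158/9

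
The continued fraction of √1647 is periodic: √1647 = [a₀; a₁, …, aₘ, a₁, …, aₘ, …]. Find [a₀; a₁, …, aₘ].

[40; 1, 1, 2, 1, 1, 80]

a₀ = ⌊√1647⌋ = 40.
With m₀=0, d₀=1 and mₖ₊₁ = dₖaₖ − mₖ, dₖ₊₁ = (n − mₖ₊₁²)/dₖ, aₖ₊₁ = ⌊(a₀+mₖ₊₁)/dₖ₊₁⌋:
  k=1: m=40, d=47, a=1
  k=2: m=7, d=34, a=1
  k=3: m=27, d=27, a=2
  k=4: m=27, d=34, a=1
  k=5: m=7, d=47, a=1
  k=6: m=40, d=1, a=80
d=1 and a=2a₀=80 at k=6, so the next step gives (m, d) = (40, 47) again — its k=1 value — and the period has length 6.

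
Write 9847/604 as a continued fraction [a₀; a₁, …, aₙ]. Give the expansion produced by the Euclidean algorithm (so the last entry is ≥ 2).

9847 = 16×604 + 183
604 = 3×183 + 55
183 = 3×55 + 18
55 = 3×18 + 1
18 = 18×1 + 0  (stop)
So 9847/604 = [16; 3, 3, 3, 18].

[16; 3, 3, 3, 18]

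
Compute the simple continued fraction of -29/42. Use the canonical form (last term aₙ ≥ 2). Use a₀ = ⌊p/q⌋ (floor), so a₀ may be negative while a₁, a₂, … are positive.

[-1; 3, 4, 3]

-29 = -1*42 + 13
42 = 3*13 + 3
13 = 4*3 + 1
3 = 3*1 + 0  (stop)
So -29/42 = [-1; 3, 4, 3].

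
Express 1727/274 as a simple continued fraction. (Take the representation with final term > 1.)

[6; 3, 3, 3, 8]

1727 = 6·274 + 83
274 = 3·83 + 25
83 = 3·25 + 8
25 = 3·8 + 1
8 = 8·1 + 0  (stop)
So 1727/274 = [6; 3, 3, 3, 8].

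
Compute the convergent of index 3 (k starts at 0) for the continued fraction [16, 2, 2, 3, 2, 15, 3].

Using pₖ = aₖpₖ₋₁ + pₖ₋₂, qₖ = aₖqₖ₋₁ + qₖ₋₂ (with p₋₁=1, p₋₂=0, q₋₁=0, q₋₂=1):
  k=0: a=16, p=16, q=1
  k=1: a=2, p=33, q=2
  k=2: a=2, p=82, q=5
  k=3: a=3, p=279, q=17

279/17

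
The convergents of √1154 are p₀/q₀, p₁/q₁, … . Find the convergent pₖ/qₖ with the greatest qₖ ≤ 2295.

77351/2277

√1154 = [33; 1, 32, 1, 66, …] (period length 4).
Convergents:
  p_0/q_0 = 33/1
  p_1/q_1 = 34/1
  p_2/q_2 = 1121/33
  p_3/q_3 = 1155/34
  p_4/q_4 = 77351/2277
  p_5/q_5 = 78506/2311
q_4 = 2277 ≤ 2295 < 2311 = q_5, so the answer is 77351/2277.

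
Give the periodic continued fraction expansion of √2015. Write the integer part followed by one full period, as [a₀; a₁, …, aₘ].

[44; 1, 7, 1, 88]

a₀ = ⌊√2015⌋ = 44.
With m₀=0, d₀=1 and mₖ₊₁ = dₖaₖ − mₖ, dₖ₊₁ = (n − mₖ₊₁²)/dₖ, aₖ₊₁ = ⌊(a₀+mₖ₊₁)/dₖ₊₁⌋:
  k=1: m=44, d=79, a=1
  k=2: m=35, d=10, a=7
  k=3: m=35, d=79, a=1
  k=4: m=44, d=1, a=88
d=1 and a=2a₀=88 at k=4, so the next step gives (m, d) = (44, 79) again — its k=1 value — and the period has length 4.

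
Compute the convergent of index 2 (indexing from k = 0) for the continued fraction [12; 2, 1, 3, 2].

37/3

Using pₖ = aₖpₖ₋₁ + pₖ₋₂, qₖ = aₖqₖ₋₁ + qₖ₋₂ (with p₋₁=1, p₋₂=0, q₋₁=0, q₋₂=1):
  k=0: a=12, p=12, q=1
  k=1: a=2, p=25, q=2
  k=2: a=1, p=37, q=3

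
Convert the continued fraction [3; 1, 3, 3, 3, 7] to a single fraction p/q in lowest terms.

1183/314

Fold from the inside: start with 7/1.
  3 + 1/7 = 22/7
  3 + 7/22 = 73/22
  3 + 22/73 = 241/73
  1 + 73/241 = 314/241
  3 + 241/314 = 1183/314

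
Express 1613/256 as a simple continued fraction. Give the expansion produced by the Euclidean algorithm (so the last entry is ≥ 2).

1613 = 6*256 + 77
256 = 3*77 + 25
77 = 3*25 + 2
25 = 12*2 + 1
2 = 2*1 + 0  (stop)
So 1613/256 = [6; 3, 3, 12, 2].

[6; 3, 3, 12, 2]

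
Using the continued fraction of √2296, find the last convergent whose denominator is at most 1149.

54577/1139

√2296 = [47; 1, 10, 1, 94, …] (period length 4).
Convergents:
  p_0/q_0 = 47/1
  p_1/q_1 = 48/1
  p_2/q_2 = 527/11
  p_3/q_3 = 575/12
  p_4/q_4 = 54577/1139
  p_5/q_5 = 55152/1151
q_4 = 1139 ≤ 1149 < 1151 = q_5, so the answer is 54577/1139.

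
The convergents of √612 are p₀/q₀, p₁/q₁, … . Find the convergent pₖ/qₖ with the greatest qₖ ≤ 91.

2177/88

√612 = [24; 1, 2, 1, 4, 1, 2, 1, 48, …] (period length 8).
Convergents:
  p_0/q_0 = 24/1
  p_1/q_1 = 25/1
  p_2/q_2 = 74/3
  p_3/q_3 = 99/4
  p_4/q_4 = 470/19
  p_5/q_5 = 569/23
  p_6/q_6 = 1608/65
  p_7/q_7 = 2177/88
  p_8/q_8 = 106104/4289
q_7 = 88 ≤ 91 < 4289 = q_8, so the answer is 2177/88.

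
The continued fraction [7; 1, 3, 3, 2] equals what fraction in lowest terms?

233/30

Fold from the inside: start with 2/1.
  3 + 1/2 = 7/2
  3 + 2/7 = 23/7
  1 + 7/23 = 30/23
  7 + 23/30 = 233/30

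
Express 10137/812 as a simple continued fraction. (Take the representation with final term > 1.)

[12; 2, 15, 8, 1, 2]

10137 = 12*812 + 393
812 = 2*393 + 26
393 = 15*26 + 3
26 = 8*3 + 2
3 = 1*2 + 1
2 = 2*1 + 0  (stop)
So 10137/812 = [12; 2, 15, 8, 1, 2].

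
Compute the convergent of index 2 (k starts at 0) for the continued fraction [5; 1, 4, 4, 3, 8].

Using pₖ = aₖpₖ₋₁ + pₖ₋₂, qₖ = aₖqₖ₋₁ + qₖ₋₂ (with p₋₁=1, p₋₂=0, q₋₁=0, q₋₂=1):
  k=0: a=5, p=5, q=1
  k=1: a=1, p=6, q=1
  k=2: a=4, p=29, q=5

29/5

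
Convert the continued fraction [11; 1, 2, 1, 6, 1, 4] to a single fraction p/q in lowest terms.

1773/151

Fold from the inside: start with 4/1.
  1 + 1/4 = 5/4
  6 + 4/5 = 34/5
  1 + 5/34 = 39/34
  2 + 34/39 = 112/39
  1 + 39/112 = 151/112
  11 + 112/151 = 1773/151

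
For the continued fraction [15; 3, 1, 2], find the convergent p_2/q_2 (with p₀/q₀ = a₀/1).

61/4

Using pₖ = aₖpₖ₋₁ + pₖ₋₂, qₖ = aₖqₖ₋₁ + qₖ₋₂ (with p₋₁=1, p₋₂=0, q₋₁=0, q₋₂=1):
  k=0: a=15, p=15, q=1
  k=1: a=3, p=46, q=3
  k=2: a=1, p=61, q=4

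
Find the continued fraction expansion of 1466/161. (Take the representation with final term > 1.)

1466 = 9×161 + 17
161 = 9×17 + 8
17 = 2×8 + 1
8 = 8×1 + 0  (stop)
So 1466/161 = [9; 9, 2, 8].

[9; 9, 2, 8]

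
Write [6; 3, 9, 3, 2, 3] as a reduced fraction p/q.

Using pₖ = aₖpₖ₋₁ + pₖ₋₂ and qₖ = aₖqₖ₋₁ + qₖ₋₂:
  k=0: a=6, p=6, q=1
  k=1: a=3, p=19, q=3
  k=2: a=9, p=177, q=28
  k=3: a=3, p=550, q=87
  k=4: a=2, p=1277, q=202
  k=5: a=3, p=4381, q=693

4381/693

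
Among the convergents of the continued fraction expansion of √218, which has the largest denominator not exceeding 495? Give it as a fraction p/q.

7220/489

√218 = [14; 1, 3, 3, 1, 28, …] (period length 5).
Convergents:
  p_0/q_0 = 14/1
  p_1/q_1 = 15/1
  p_2/q_2 = 59/4
  p_3/q_3 = 192/13
  p_4/q_4 = 251/17
  p_5/q_5 = 7220/489
  p_6/q_6 = 7471/506
q_5 = 489 ≤ 495 < 506 = q_6, so the answer is 7220/489.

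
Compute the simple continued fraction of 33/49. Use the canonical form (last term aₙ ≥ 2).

33 = 0·49 + 33
49 = 1·33 + 16
33 = 2·16 + 1
16 = 16·1 + 0  (stop)
So 33/49 = [0; 1, 2, 16].

[0; 1, 2, 16]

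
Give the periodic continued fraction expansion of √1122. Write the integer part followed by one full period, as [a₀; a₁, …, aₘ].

a₀ = ⌊√1122⌋ = 33.

[33; 2, 66]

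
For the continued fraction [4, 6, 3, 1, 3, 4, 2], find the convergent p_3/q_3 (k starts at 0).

104/25

Using pₖ = aₖpₖ₋₁ + pₖ₋₂, qₖ = aₖqₖ₋₁ + qₖ₋₂ (with p₋₁=1, p₋₂=0, q₋₁=0, q₋₂=1):
  k=0: a=4, p=4, q=1
  k=1: a=6, p=25, q=6
  k=2: a=3, p=79, q=19
  k=3: a=1, p=104, q=25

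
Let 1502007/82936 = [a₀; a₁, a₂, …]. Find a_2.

1502007 = 18·82936 + 9159   →  a_0 = 18
82936 = 9·9159 + 505   →  a_1 = 9
9159 = 18·505 + 69   →  a_2 = 18

18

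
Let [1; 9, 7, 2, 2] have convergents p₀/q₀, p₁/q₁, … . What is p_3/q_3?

152/137

Using pₖ = aₖpₖ₋₁ + pₖ₋₂, qₖ = aₖqₖ₋₁ + qₖ₋₂ (with p₋₁=1, p₋₂=0, q₋₁=0, q₋₂=1):
  k=0: a=1, p=1, q=1
  k=1: a=9, p=10, q=9
  k=2: a=7, p=71, q=64
  k=3: a=2, p=152, q=137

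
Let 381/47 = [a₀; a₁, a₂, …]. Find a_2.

2

381 = 8·47 + 5   →  a_0 = 8
47 = 9·5 + 2   →  a_1 = 9
5 = 2·2 + 1   →  a_2 = 2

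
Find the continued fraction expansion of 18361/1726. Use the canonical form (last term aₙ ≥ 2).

18361 = 10*1726 + 1101
1726 = 1*1101 + 625
1101 = 1*625 + 476
625 = 1*476 + 149
476 = 3*149 + 29
149 = 5*29 + 4
29 = 7*4 + 1
4 = 4*1 + 0  (stop)
So 18361/1726 = [10; 1, 1, 1, 3, 5, 7, 4].

[10; 1, 1, 1, 3, 5, 7, 4]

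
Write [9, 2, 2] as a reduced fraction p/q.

Using pₖ = aₖpₖ₋₁ + pₖ₋₂ and qₖ = aₖqₖ₋₁ + qₖ₋₂:
  k=0: a=9, p=9, q=1
  k=1: a=2, p=19, q=2
  k=2: a=2, p=47, q=5

47/5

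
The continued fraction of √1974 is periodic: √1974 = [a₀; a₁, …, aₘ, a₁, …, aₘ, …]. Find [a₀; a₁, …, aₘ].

[44; 2, 3, 17, 2, 17, 3, 2, 88]

a₀ = ⌊√1974⌋ = 44.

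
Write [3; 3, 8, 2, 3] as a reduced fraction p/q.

611/184

Using pₖ = aₖpₖ₋₁ + pₖ₋₂ and qₖ = aₖqₖ₋₁ + qₖ₋₂:
  k=0: a=3, p=3, q=1
  k=1: a=3, p=10, q=3
  k=2: a=8, p=83, q=25
  k=3: a=2, p=176, q=53
  k=4: a=3, p=611, q=184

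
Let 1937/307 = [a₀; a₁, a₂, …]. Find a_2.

4

1937 = 6·307 + 95   →  a_0 = 6
307 = 3·95 + 22   →  a_1 = 3
95 = 4·22 + 7   →  a_2 = 4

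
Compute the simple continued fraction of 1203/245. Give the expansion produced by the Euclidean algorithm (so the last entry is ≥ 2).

1203 = 4×245 + 223
245 = 1×223 + 22
223 = 10×22 + 3
22 = 7×3 + 1
3 = 3×1 + 0  (stop)
So 1203/245 = [4; 1, 10, 7, 3].

[4; 1, 10, 7, 3]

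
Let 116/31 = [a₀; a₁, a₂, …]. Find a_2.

2

116 = 3·31 + 23   →  a_0 = 3
31 = 1·23 + 8   →  a_1 = 1
23 = 2·8 + 7   →  a_2 = 2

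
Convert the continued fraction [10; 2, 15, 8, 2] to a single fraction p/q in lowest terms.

Fold from the inside: start with 2/1.
  8 + 1/2 = 17/2
  15 + 2/17 = 257/17
  2 + 17/257 = 531/257
  10 + 257/531 = 5567/531

5567/531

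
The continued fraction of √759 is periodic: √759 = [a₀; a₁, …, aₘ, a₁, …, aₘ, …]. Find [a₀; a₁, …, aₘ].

[27; 1, 1, 4, 1, 1, 54]

a₀ = ⌊√759⌋ = 27.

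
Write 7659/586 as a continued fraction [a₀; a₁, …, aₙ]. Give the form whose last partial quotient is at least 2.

[13; 14, 3, 2, 2, 2]

7659 = 13·586 + 41
586 = 14·41 + 12
41 = 3·12 + 5
12 = 2·5 + 2
5 = 2·2 + 1
2 = 2·1 + 0  (stop)
So 7659/586 = [13; 14, 3, 2, 2, 2].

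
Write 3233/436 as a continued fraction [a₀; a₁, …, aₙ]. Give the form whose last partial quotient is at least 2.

3233 = 7×436 + 181
436 = 2×181 + 74
181 = 2×74 + 33
74 = 2×33 + 8
33 = 4×8 + 1
8 = 8×1 + 0  (stop)
So 3233/436 = [7; 2, 2, 2, 4, 8].

[7; 2, 2, 2, 4, 8]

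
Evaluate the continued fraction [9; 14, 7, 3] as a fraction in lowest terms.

2821/311

Using pₖ = aₖpₖ₋₁ + pₖ₋₂ and qₖ = aₖqₖ₋₁ + qₖ₋₂:
  k=0: a=9, p=9, q=1
  k=1: a=14, p=127, q=14
  k=2: a=7, p=898, q=99
  k=3: a=3, p=2821, q=311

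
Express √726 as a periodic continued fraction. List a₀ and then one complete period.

[26; 1, 16, 1, 52]

a₀ = ⌊√726⌋ = 26.
With m₀=0, d₀=1 and mₖ₊₁ = dₖaₖ − mₖ, dₖ₊₁ = (n − mₖ₊₁²)/dₖ, aₖ₊₁ = ⌊(a₀+mₖ₊₁)/dₖ₊₁⌋:
  k=1: m=26, d=50, a=1
  k=2: m=24, d=3, a=16
  k=3: m=24, d=50, a=1
  k=4: m=26, d=1, a=52
d=1 and a=2a₀=52 at k=4, so the next step gives (m, d) = (26, 50) again — its k=1 value — and the period has length 4.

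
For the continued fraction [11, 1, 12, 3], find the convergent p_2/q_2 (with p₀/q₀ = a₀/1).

Using pₖ = aₖpₖ₋₁ + pₖ₋₂, qₖ = aₖqₖ₋₁ + qₖ₋₂ (with p₋₁=1, p₋₂=0, q₋₁=0, q₋₂=1):
  k=0: a=11, p=11, q=1
  k=1: a=1, p=12, q=1
  k=2: a=12, p=155, q=13

155/13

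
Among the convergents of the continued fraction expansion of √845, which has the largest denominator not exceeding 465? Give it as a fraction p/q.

√845 = [29; 14, 1, 1, 14, 58, …] (period length 5).
Convergents:
  p_0/q_0 = 29/1
  p_1/q_1 = 407/14
  p_2/q_2 = 436/15
  p_3/q_3 = 843/29
  p_4/q_4 = 12238/421
  p_5/q_5 = 710647/24447
q_4 = 421 ≤ 465 < 24447 = q_5, so the answer is 12238/421.

12238/421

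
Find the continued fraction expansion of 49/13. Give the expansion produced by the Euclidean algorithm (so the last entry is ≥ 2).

[3; 1, 3, 3]

49 = 3*13 + 10
13 = 1*10 + 3
10 = 3*3 + 1
3 = 3*1 + 0  (stop)
So 49/13 = [3; 1, 3, 3].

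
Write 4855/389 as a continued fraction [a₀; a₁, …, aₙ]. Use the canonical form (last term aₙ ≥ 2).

4855 = 12·389 + 187
389 = 2·187 + 15
187 = 12·15 + 7
15 = 2·7 + 1
7 = 7·1 + 0  (stop)
So 4855/389 = [12; 2, 12, 2, 7].

[12; 2, 12, 2, 7]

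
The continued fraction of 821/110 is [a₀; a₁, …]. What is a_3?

821 = 7·110 + 51   →  a_0 = 7
110 = 2·51 + 8   →  a_1 = 2
51 = 6·8 + 3   →  a_2 = 6
8 = 2·3 + 2   →  a_3 = 2

2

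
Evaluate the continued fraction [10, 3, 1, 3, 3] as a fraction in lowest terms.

503/49

Fold from the inside: start with 3/1.
  3 + 1/3 = 10/3
  1 + 3/10 = 13/10
  3 + 10/13 = 49/13
  10 + 13/49 = 503/49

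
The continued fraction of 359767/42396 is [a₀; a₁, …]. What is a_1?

359767 = 8·42396 + 20599   →  a_0 = 8
42396 = 2·20599 + 1198   →  a_1 = 2

2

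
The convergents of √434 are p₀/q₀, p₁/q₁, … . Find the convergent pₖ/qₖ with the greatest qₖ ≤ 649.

5229/251

√434 = [20; 1, 4, 1, 40, …] (period length 4).
Convergents:
  p_0/q_0 = 20/1
  p_1/q_1 = 21/1
  p_2/q_2 = 104/5
  p_3/q_3 = 125/6
  p_4/q_4 = 5104/245
  p_5/q_5 = 5229/251
  p_6/q_6 = 26020/1249
q_5 = 251 ≤ 649 < 1249 = q_6, so the answer is 5229/251.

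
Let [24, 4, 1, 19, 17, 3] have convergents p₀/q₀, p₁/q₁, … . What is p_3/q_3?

2396/99

Using pₖ = aₖpₖ₋₁ + pₖ₋₂, qₖ = aₖqₖ₋₁ + qₖ₋₂ (with p₋₁=1, p₋₂=0, q₋₁=0, q₋₂=1):
  k=0: a=24, p=24, q=1
  k=1: a=4, p=97, q=4
  k=2: a=1, p=121, q=5
  k=3: a=19, p=2396, q=99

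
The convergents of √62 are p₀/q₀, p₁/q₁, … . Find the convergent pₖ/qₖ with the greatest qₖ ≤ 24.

√62 = [7; 1, 6, 1, 14, …] (period length 4).
Convergents:
  p_0/q_0 = 7/1
  p_1/q_1 = 8/1
  p_2/q_2 = 55/7
  p_3/q_3 = 63/8
  p_4/q_4 = 937/119
q_3 = 8 ≤ 24 < 119 = q_4, so the answer is 63/8.

63/8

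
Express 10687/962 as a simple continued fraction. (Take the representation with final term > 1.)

10687 = 11×962 + 105
962 = 9×105 + 17
105 = 6×17 + 3
17 = 5×3 + 2
3 = 1×2 + 1
2 = 2×1 + 0  (stop)
So 10687/962 = [11; 9, 6, 5, 1, 2].

[11; 9, 6, 5, 1, 2]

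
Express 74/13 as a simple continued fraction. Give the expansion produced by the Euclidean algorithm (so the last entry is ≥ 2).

[5; 1, 2, 4]

74 = 5×13 + 9
13 = 1×9 + 4
9 = 2×4 + 1
4 = 4×1 + 0  (stop)
So 74/13 = [5; 1, 2, 4].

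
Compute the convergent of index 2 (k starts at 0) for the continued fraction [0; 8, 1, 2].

1/9

Using pₖ = aₖpₖ₋₁ + pₖ₋₂, qₖ = aₖqₖ₋₁ + qₖ₋₂ (with p₋₁=1, p₋₂=0, q₋₁=0, q₋₂=1):
  k=0: a=0, p=0, q=1
  k=1: a=8, p=1, q=8
  k=2: a=1, p=1, q=9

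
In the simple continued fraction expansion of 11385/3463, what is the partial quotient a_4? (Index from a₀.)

11385 = 3·3463 + 996   →  a_0 = 3
3463 = 3·996 + 475   →  a_1 = 3
996 = 2·475 + 46   →  a_2 = 2
475 = 10·46 + 15   →  a_3 = 10
46 = 3·15 + 1   →  a_4 = 3

3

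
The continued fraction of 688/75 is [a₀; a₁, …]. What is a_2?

1

688 = 9·75 + 13   →  a_0 = 9
75 = 5·13 + 10   →  a_1 = 5
13 = 1·10 + 3   →  a_2 = 1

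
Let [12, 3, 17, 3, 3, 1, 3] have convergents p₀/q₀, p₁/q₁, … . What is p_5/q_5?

Using pₖ = aₖpₖ₋₁ + pₖ₋₂, qₖ = aₖqₖ₋₁ + qₖ₋₂ (with p₋₁=1, p₋₂=0, q₋₁=0, q₋₂=1):
  k=0: a=12, p=12, q=1
  k=1: a=3, p=37, q=3
  k=2: a=17, p=641, q=52
  k=3: a=3, p=1960, q=159
  k=4: a=3, p=6521, q=529
  k=5: a=1, p=8481, q=688

8481/688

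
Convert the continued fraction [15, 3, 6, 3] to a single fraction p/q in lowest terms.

919/60

Fold from the inside: start with 3/1.
  6 + 1/3 = 19/3
  3 + 3/19 = 60/19
  15 + 19/60 = 919/60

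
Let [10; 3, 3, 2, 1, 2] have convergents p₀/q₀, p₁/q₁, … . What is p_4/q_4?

340/33

Using pₖ = aₖpₖ₋₁ + pₖ₋₂, qₖ = aₖqₖ₋₁ + qₖ₋₂ (with p₋₁=1, p₋₂=0, q₋₁=0, q₋₂=1):
  k=0: a=10, p=10, q=1
  k=1: a=3, p=31, q=3
  k=2: a=3, p=103, q=10
  k=3: a=2, p=237, q=23
  k=4: a=1, p=340, q=33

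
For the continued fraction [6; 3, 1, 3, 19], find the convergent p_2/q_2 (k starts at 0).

Using pₖ = aₖpₖ₋₁ + pₖ₋₂, qₖ = aₖqₖ₋₁ + qₖ₋₂ (with p₋₁=1, p₋₂=0, q₋₁=0, q₋₂=1):
  k=0: a=6, p=6, q=1
  k=1: a=3, p=19, q=3
  k=2: a=1, p=25, q=4

25/4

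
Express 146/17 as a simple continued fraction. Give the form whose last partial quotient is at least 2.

146 = 8×17 + 10
17 = 1×10 + 7
10 = 1×7 + 3
7 = 2×3 + 1
3 = 3×1 + 0  (stop)
So 146/17 = [8; 1, 1, 2, 3].

[8; 1, 1, 2, 3]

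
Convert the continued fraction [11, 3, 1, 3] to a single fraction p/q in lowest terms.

169/15

Using pₖ = aₖpₖ₋₁ + pₖ₋₂ and qₖ = aₖqₖ₋₁ + qₖ₋₂:
  k=0: a=11, p=11, q=1
  k=1: a=3, p=34, q=3
  k=2: a=1, p=45, q=4
  k=3: a=3, p=169, q=15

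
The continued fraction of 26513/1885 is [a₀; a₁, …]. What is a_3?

26513 = 14·1885 + 123   →  a_0 = 14
1885 = 15·123 + 40   →  a_1 = 15
123 = 3·40 + 3   →  a_2 = 3
40 = 13·3 + 1   →  a_3 = 13

13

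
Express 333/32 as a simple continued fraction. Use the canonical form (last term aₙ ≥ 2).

333 = 10·32 + 13
32 = 2·13 + 6
13 = 2·6 + 1
6 = 6·1 + 0  (stop)
So 333/32 = [10; 2, 2, 6].

[10; 2, 2, 6]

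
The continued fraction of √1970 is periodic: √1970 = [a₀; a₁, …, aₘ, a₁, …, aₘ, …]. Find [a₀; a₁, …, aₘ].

[44; 2, 1, 1, 2, 88]

a₀ = ⌊√1970⌋ = 44.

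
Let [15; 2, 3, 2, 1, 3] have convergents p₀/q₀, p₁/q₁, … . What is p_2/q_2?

108/7

Using pₖ = aₖpₖ₋₁ + pₖ₋₂, qₖ = aₖqₖ₋₁ + qₖ₋₂ (with p₋₁=1, p₋₂=0, q₋₁=0, q₋₂=1):
  k=0: a=15, p=15, q=1
  k=1: a=2, p=31, q=2
  k=2: a=3, p=108, q=7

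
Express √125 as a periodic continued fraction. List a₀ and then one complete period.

a₀ = ⌊√125⌋ = 11.
With m₀=0, d₀=1 and mₖ₊₁ = dₖaₖ − mₖ, dₖ₊₁ = (n − mₖ₊₁²)/dₖ, aₖ₊₁ = ⌊(a₀+mₖ₊₁)/dₖ₊₁⌋:
  k=1: m=11, d=4, a=5
  k=2: m=9, d=11, a=1
  k=3: m=2, d=11, a=1
  k=4: m=9, d=4, a=5
  k=5: m=11, d=1, a=22
d=1 and a=2a₀=22 at k=5, so the next step gives (m, d) = (11, 4) again — its k=1 value — and the period has length 5.

[11; 5, 1, 1, 5, 22]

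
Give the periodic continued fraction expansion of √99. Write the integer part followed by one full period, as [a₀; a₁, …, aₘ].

a₀ = ⌊√99⌋ = 9.
With m₀=0, d₀=1 and mₖ₊₁ = dₖaₖ − mₖ, dₖ₊₁ = (n − mₖ₊₁²)/dₖ, aₖ₊₁ = ⌊(a₀+mₖ₊₁)/dₖ₊₁⌋:
  k=1: m=9, d=18, a=1
  k=2: m=9, d=1, a=18
d=1 and a=2a₀=18 at k=2, so the next step gives (m, d) = (9, 18) again — its k=1 value — and the period has length 2.

[9; 1, 18]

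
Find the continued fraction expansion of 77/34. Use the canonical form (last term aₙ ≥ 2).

77 = 2*34 + 9
34 = 3*9 + 7
9 = 1*7 + 2
7 = 3*2 + 1
2 = 2*1 + 0  (stop)
So 77/34 = [2; 3, 1, 3, 2].

[2; 3, 1, 3, 2]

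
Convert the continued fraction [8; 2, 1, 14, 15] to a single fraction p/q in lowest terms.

Using pₖ = aₖpₖ₋₁ + pₖ₋₂ and qₖ = aₖqₖ₋₁ + qₖ₋₂:
  k=0: a=8, p=8, q=1
  k=1: a=2, p=17, q=2
  k=2: a=1, p=25, q=3
  k=3: a=14, p=367, q=44
  k=4: a=15, p=5530, q=663

5530/663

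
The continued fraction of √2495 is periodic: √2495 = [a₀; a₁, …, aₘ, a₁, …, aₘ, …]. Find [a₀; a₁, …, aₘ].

a₀ = ⌊√2495⌋ = 49.

[49; 1, 18, 1, 98]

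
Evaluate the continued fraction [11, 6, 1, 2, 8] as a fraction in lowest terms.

1862/167

Fold from the inside: start with 8/1.
  2 + 1/8 = 17/8
  1 + 8/17 = 25/17
  6 + 17/25 = 167/25
  11 + 25/167 = 1862/167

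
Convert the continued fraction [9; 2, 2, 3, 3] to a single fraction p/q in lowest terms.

527/56

Fold from the inside: start with 3/1.
  3 + 1/3 = 10/3
  2 + 3/10 = 23/10
  2 + 10/23 = 56/23
  9 + 23/56 = 527/56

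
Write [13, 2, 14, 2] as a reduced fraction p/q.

809/60

Using pₖ = aₖpₖ₋₁ + pₖ₋₂ and qₖ = aₖqₖ₋₁ + qₖ₋₂:
  k=0: a=13, p=13, q=1
  k=1: a=2, p=27, q=2
  k=2: a=14, p=391, q=29
  k=3: a=2, p=809, q=60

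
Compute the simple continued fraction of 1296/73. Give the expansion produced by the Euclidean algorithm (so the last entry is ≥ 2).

1296 = 17*73 + 55
73 = 1*55 + 18
55 = 3*18 + 1
18 = 18*1 + 0  (stop)
So 1296/73 = [17; 1, 3, 18].

[17; 1, 3, 18]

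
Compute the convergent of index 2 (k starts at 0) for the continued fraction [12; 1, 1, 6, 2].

25/2

Using pₖ = aₖpₖ₋₁ + pₖ₋₂, qₖ = aₖqₖ₋₁ + qₖ₋₂ (with p₋₁=1, p₋₂=0, q₋₁=0, q₋₂=1):
  k=0: a=12, p=12, q=1
  k=1: a=1, p=13, q=1
  k=2: a=1, p=25, q=2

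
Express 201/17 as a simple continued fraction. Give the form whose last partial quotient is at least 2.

[11; 1, 4, 1, 2]

201 = 11*17 + 14
17 = 1*14 + 3
14 = 4*3 + 2
3 = 1*2 + 1
2 = 2*1 + 0  (stop)
So 201/17 = [11; 1, 4, 1, 2].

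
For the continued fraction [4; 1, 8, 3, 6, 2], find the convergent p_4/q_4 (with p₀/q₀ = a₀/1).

Using pₖ = aₖpₖ₋₁ + pₖ₋₂, qₖ = aₖqₖ₋₁ + qₖ₋₂ (with p₋₁=1, p₋₂=0, q₋₁=0, q₋₂=1):
  k=0: a=4, p=4, q=1
  k=1: a=1, p=5, q=1
  k=2: a=8, p=44, q=9
  k=3: a=3, p=137, q=28
  k=4: a=6, p=866, q=177

866/177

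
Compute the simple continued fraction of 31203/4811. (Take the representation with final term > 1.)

31203 = 6·4811 + 2337
4811 = 2·2337 + 137
2337 = 17·137 + 8
137 = 17·8 + 1
8 = 8·1 + 0  (stop)
So 31203/4811 = [6; 2, 17, 17, 8].

[6; 2, 17, 17, 8]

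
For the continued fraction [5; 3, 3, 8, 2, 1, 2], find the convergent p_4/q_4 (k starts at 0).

Using pₖ = aₖpₖ₋₁ + pₖ₋₂, qₖ = aₖqₖ₋₁ + qₖ₋₂ (with p₋₁=1, p₋₂=0, q₋₁=0, q₋₂=1):
  k=0: a=5, p=5, q=1
  k=1: a=3, p=16, q=3
  k=2: a=3, p=53, q=10
  k=3: a=8, p=440, q=83
  k=4: a=2, p=933, q=176

933/176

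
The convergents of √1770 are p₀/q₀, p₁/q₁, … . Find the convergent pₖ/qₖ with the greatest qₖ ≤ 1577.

49518/1177

√1770 = [42; 14, 84, …] (period length 2).
Convergents:
  p_0/q_0 = 42/1
  p_1/q_1 = 589/14
  p_2/q_2 = 49518/1177
  p_3/q_3 = 693841/16492
q_2 = 1177 ≤ 1577 < 16492 = q_3, so the answer is 49518/1177.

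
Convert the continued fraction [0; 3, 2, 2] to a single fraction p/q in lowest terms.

5/17

Using pₖ = aₖpₖ₋₁ + pₖ₋₂ and qₖ = aₖqₖ₋₁ + qₖ₋₂:
  k=0: a=0, p=0, q=1
  k=1: a=3, p=1, q=3
  k=2: a=2, p=2, q=7
  k=3: a=2, p=5, q=17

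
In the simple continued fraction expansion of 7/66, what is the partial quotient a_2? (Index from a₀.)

7 = 0·66 + 7   →  a_0 = 0
66 = 9·7 + 3   →  a_1 = 9
7 = 2·3 + 1   →  a_2 = 2

2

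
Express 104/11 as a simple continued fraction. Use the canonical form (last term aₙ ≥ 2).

104 = 9·11 + 5
11 = 2·5 + 1
5 = 5·1 + 0  (stop)
So 104/11 = [9; 2, 5].

[9; 2, 5]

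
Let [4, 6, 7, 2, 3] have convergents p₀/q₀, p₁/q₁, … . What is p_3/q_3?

Using pₖ = aₖpₖ₋₁ + pₖ₋₂, qₖ = aₖqₖ₋₁ + qₖ₋₂ (with p₋₁=1, p₋₂=0, q₋₁=0, q₋₂=1):
  k=0: a=4, p=4, q=1
  k=1: a=6, p=25, q=6
  k=2: a=7, p=179, q=43
  k=3: a=2, p=383, q=92

383/92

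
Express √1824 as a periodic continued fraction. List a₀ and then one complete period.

a₀ = ⌊√1824⌋ = 42.
With m₀=0, d₀=1 and mₖ₊₁ = dₖaₖ − mₖ, dₖ₊₁ = (n − mₖ₊₁²)/dₖ, aₖ₊₁ = ⌊(a₀+mₖ₊₁)/dₖ₊₁⌋:
  k=1: m=42, d=60, a=1
  k=2: m=18, d=25, a=2
  k=3: m=32, d=32, a=2
  k=4: m=32, d=25, a=2
  k=5: m=18, d=60, a=1
  k=6: m=42, d=1, a=84
d=1 and a=2a₀=84 at k=6, so the next step gives (m, d) = (42, 60) again — its k=1 value — and the period has length 6.

[42; 1, 2, 2, 2, 1, 84]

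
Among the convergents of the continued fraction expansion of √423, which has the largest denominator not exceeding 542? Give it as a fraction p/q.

√423 = [20; 1, 1, 3, 4, 3, 1, 1, 40, …] (period length 8).
Convergents:
  p_0/q_0 = 20/1
  p_1/q_1 = 21/1
  p_2/q_2 = 41/2
  p_3/q_3 = 144/7
  p_4/q_4 = 617/30
  p_5/q_5 = 1995/97
  p_6/q_6 = 2612/127
  p_7/q_7 = 4607/224
  p_8/q_8 = 186892/9087
q_7 = 224 ≤ 542 < 9087 = q_8, so the answer is 4607/224.

4607/224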